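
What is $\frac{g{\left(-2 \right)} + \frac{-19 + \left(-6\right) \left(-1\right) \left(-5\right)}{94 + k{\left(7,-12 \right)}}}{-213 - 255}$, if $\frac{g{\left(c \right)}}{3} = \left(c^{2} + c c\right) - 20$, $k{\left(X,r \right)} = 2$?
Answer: $\frac{3505}{44928} \approx 0.078014$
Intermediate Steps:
$g{\left(c \right)} = -60 + 6 c^{2}$ ($g{\left(c \right)} = 3 \left(\left(c^{2} + c c\right) - 20\right) = 3 \left(\left(c^{2} + c^{2}\right) - 20\right) = 3 \left(2 c^{2} - 20\right) = 3 \left(-20 + 2 c^{2}\right) = -60 + 6 c^{2}$)
$\frac{g{\left(-2 \right)} + \frac{-19 + \left(-6\right) \left(-1\right) \left(-5\right)}{94 + k{\left(7,-12 \right)}}}{-213 - 255} = \frac{\left(-60 + 6 \left(-2\right)^{2}\right) + \frac{-19 + \left(-6\right) \left(-1\right) \left(-5\right)}{94 + 2}}{-213 - 255} = \frac{\left(-60 + 6 \cdot 4\right) + \frac{-19 + 6 \left(-5\right)}{96}}{-468} = \left(\left(-60 + 24\right) + \left(-19 - 30\right) \frac{1}{96}\right) \left(- \frac{1}{468}\right) = \left(-36 - \frac{49}{96}\right) \left(- \frac{1}{468}\right) = \left(- \frac{3505}{96}\right) \left(- \frac{1}{468}\right) = \frac{3505}{44928}$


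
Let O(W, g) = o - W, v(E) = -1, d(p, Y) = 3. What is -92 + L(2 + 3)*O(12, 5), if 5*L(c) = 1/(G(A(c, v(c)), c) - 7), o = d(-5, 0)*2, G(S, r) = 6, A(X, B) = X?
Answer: -454/5 ≈ -90.800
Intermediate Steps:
o = 6 (o = 3*2 = 6)
L(c) = -⅕ (L(c) = 1/(5*(6 - 7)) = (⅕)/(-1) = (⅕)*(-1) = -⅕)
O(W, g) = 6 - W
-92 + L(2 + 3)*O(12, 5) = -92 - (6 - 1*12)/5 = -92 - (6 - 12)/5 = -92 - ⅕*(-6) = -92 + 6/5 = -454/5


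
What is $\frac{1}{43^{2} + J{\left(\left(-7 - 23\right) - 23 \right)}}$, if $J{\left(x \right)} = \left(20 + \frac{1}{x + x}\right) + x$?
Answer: $\frac{106}{192495} \approx 0.00055066$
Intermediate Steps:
$J{\left(x \right)} = 20 + x + \frac{1}{2 x}$ ($J{\left(x \right)} = \left(20 + \frac{1}{2 x}\right) + x = 20 + x + \frac{1}{2 x}$)
$\frac{1}{43^{2} + J{\left(\left(-7 - 23\right) - 23 \right)}} = \frac{1}{43^{2} + \left(20 - 53 + \frac{1}{2 \left(\left(-7 - 23\right) - 23\right)}\right)} = \frac{1}{1849 + \left(20 - 53 + \frac{1}{2 \left(\left(-7 - 23\right) - 23\right)}\right)} = \frac{1}{1849 + \left(20 - 53 + \frac{1}{2 \left(-30 - 23\right)}\right)} = \frac{1}{1849 + \left(20 - 53 + \frac{1}{2 \left(-53\right)}\right)} = \frac{1}{1849 + \left(20 - 53 + \frac{1}{2} \left(- \frac{1}{53}\right)\right)} = \frac{1}{1849 - \frac{3499}{106}} = \frac{1}{\frac{192495}{106}} = \frac{106}{192495}$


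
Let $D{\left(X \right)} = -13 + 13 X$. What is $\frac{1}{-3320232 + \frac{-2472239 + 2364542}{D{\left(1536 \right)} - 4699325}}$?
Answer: $- \frac{1559790}{5178864635381} \approx -3.0118 \cdot 10^{-7}$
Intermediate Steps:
$\frac{1}{-3320232 + \frac{-2472239 + 2364542}{D{\left(1536 \right)} - 4699325}} = \frac{1}{-3320232 + \frac{-2472239 + 2364542}{\left(-13 + 13 \cdot 1536\right) - 4699325}} = \frac{1}{-3320232 - \frac{107697}{\left(-13 + 19968\right) - 4699325}} = \frac{1}{-3320232 - \frac{107697}{19955 - 4699325}} = \frac{1}{-3320232 - \frac{107697}{-4679370}} = \frac{1}{-3320232 - - \frac{35899}{1559790}} = \frac{1}{-3320232 + \frac{35899}{1559790}} = \frac{1}{- \frac{5178864635381}{1559790}} = - \frac{1559790}{5178864635381}$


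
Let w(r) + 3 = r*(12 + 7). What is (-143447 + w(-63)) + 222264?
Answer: 77617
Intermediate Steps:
w(r) = -3 + 19*r (w(r) = -3 + r*(12 + 7) = -3 + r*19 = -3 + 19*r)
(-143447 + w(-63)) + 222264 = (-143447 + (-3 + 19*(-63))) + 222264 = (-143447 + (-3 - 1197)) + 222264 = (-143447 - 1200) + 222264 = -144647 + 222264 = 77617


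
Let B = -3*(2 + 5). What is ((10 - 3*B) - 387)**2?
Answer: 98596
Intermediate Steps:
B = -21 (B = -3*7 = -21)
((10 - 3*B) - 387)**2 = ((10 - 3*(-21)) - 387)**2 = ((10 + 63) - 387)**2 = (73 - 387)**2 = (-314)**2 = 98596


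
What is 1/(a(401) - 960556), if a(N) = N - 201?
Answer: -1/960356 ≈ -1.0413e-6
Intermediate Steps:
a(N) = -201 + N
1/(a(401) - 960556) = 1/((-201 + 401) - 960556) = 1/(200 - 960556) = 1/(-960356) = -1/960356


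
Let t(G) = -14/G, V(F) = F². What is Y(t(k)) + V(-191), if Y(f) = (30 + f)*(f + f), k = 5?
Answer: 908217/25 ≈ 36329.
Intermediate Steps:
Y(f) = 2*f*(30 + f) (Y(f) = (30 + f)*(2*f) = 2*f*(30 + f))
Y(t(k)) + V(-191) = 2*(-14/5)*(30 - 14/5) + (-191)² = 2*(-14*⅕)*(30 - 14*⅕) + 36481 = 2*(-14/5)*(30 - 14/5) + 36481 = 2*(-14/5)*(136/5) + 36481 = -3808/25 + 36481 = 908217/25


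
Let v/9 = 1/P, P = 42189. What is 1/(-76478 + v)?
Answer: -14063/1075510111 ≈ -1.3076e-5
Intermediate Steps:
v = 3/14063 (v = 9/42189 = 9*(1/42189) = 3/14063 ≈ 0.00021333)
1/(-76478 + v) = 1/(-76478 + 3/14063) = 1/(-1075510111/14063) = -14063/1075510111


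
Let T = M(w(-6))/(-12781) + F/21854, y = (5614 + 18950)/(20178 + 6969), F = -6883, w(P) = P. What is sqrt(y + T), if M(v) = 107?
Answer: sqrt(75816828782705257852362)/361075749818 ≈ 0.76258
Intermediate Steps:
y = 8188/9049 (y = 24564/27147 = 24564*(1/27147) = 8188/9049 ≈ 0.90485)
T = -90310001/279315974 (T = 107/(-12781) - 6883/21854 = 107*(-1/12781) - 6883*1/21854 = -107/12781 - 6883/21854 = -90310001/279315974 ≈ -0.32333)
sqrt(y + T) = sqrt(8188/9049 - 90310001/279315974) = sqrt(1469823996063/2527530248726) = sqrt(75816828782705257852362)/361075749818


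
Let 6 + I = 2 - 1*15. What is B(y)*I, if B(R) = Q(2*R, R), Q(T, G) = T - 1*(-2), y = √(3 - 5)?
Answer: -38 - 38*I*√2 ≈ -38.0 - 53.74*I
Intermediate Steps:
y = I*√2 (y = √(-2) = I*√2 ≈ 1.4142*I)
Q(T, G) = 2 + T (Q(T, G) = T + 2 = 2 + T)
I = -19 (I = -6 + (2 - 1*15) = -6 + (2 - 15) = -6 - 13 = -19)
B(R) = 2 + 2*R
B(y)*I = (2 + 2*(I*√2))*(-19) = (2 + 2*I*√2)*(-19) = -38 - 38*I*√2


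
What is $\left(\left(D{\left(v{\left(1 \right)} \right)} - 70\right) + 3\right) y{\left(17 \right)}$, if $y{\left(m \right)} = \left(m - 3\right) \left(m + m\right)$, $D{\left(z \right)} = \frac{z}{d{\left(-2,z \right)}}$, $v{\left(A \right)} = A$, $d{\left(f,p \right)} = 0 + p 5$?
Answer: $- \frac{158984}{5} \approx -31797.0$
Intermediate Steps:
$d{\left(f,p \right)} = 5 p$ ($d{\left(f,p \right)} = 0 + 5 p = 5 p$)
$D{\left(z \right)} = \frac{1}{5}$ ($D{\left(z \right)} = \frac{z}{5 z} = z \frac{1}{5 z} = \frac{1}{5}$)
$y{\left(m \right)} = 2 m \left(-3 + m\right)$ ($y{\left(m \right)} = \left(-3 + m\right) 2 m = 2 m \left(-3 + m\right)$)
$\left(\left(D{\left(v{\left(1 \right)} \right)} - 70\right) + 3\right) y{\left(17 \right)} = \left(\left(\frac{1}{5} - 70\right) + 3\right) 2 \cdot 17 \left(-3 + 17\right) = \left(- \frac{349}{5} + 3\right) 2 \cdot 17 \cdot 14 = \left(- \frac{334}{5}\right) 476 = - \frac{158984}{5}$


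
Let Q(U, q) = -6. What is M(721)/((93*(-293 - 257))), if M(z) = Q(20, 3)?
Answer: 1/8525 ≈ 0.00011730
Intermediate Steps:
M(z) = -6
M(721)/((93*(-293 - 257))) = -6*1/(93*(-293 - 257)) = -6/(93*(-550)) = -6/(-51150) = -6*(-1/51150) = 1/8525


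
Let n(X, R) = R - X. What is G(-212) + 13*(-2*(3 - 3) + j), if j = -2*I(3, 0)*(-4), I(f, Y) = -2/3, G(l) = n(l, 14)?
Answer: 470/3 ≈ 156.67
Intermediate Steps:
G(l) = 14 - l
I(f, Y) = -2/3 (I(f, Y) = -2*1/3 = -2/3)
j = -16/3 (j = -2*(-2/3)*(-4) = (4/3)*(-4) = -16/3 ≈ -5.3333)
G(-212) + 13*(-2*(3 - 3) + j) = (14 - 1*(-212)) + 13*(-2*(3 - 3) - 16/3) = (14 + 212) + 13*(-2*0 - 16/3) = 226 + 13*(0 - 16/3) = 226 + 13*(-16/3) = 226 - 208/3 = 470/3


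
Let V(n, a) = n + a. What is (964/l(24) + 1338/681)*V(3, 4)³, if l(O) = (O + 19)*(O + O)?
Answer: 97701149/117132 ≈ 834.11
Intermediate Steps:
l(O) = 2*O*(19 + O) (l(O) = (19 + O)*(2*O) = 2*O*(19 + O))
V(n, a) = a + n
(964/l(24) + 1338/681)*V(3, 4)³ = (964/((2*24*(19 + 24))) + 1338/681)*(4 + 3)³ = (964/((2*24*43)) + 1338*(1/681))*7³ = (964/2064 + 446/227)*343 = (964*(1/2064) + 446/227)*343 = (241/516 + 446/227)*343 = (284843/117132)*343 = 97701149/117132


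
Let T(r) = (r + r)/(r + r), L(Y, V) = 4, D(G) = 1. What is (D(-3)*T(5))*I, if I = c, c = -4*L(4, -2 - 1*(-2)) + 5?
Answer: -11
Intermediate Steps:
T(r) = 1 (T(r) = (2*r)/((2*r)) = (2*r)*(1/(2*r)) = 1)
c = -11 (c = -4*4 + 5 = -16 + 5 = -11)
I = -11
(D(-3)*T(5))*I = (1*1)*(-11) = 1*(-11) = -11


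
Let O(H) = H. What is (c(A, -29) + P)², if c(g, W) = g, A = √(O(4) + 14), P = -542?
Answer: 293782 - 3252*√2 ≈ 2.8918e+5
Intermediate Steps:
A = 3*√2 (A = √(4 + 14) = √18 = 3*√2 ≈ 4.2426)
(c(A, -29) + P)² = (3*√2 - 542)² = (-542 + 3*√2)²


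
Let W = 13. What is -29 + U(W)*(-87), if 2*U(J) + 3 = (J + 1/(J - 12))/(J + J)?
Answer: 1015/13 ≈ 78.077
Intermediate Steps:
U(J) = -3/2 + (J + 1/(-12 + J))/(4*J) (U(J) = -3/2 + ((J + 1/(J - 12))/(J + J))/2 = -3/2 + ((J + 1/(-12 + J))/((2*J)))/2 = -3/2 + ((J + 1/(-12 + J))*(1/(2*J)))/2 = -3/2 + ((J + 1/(-12 + J))/(2*J))/2 = -3/2 + (J + 1/(-12 + J))/(4*J))
-29 + U(W)*(-87) = -29 + ((¼)*(1 - 5*13² + 60*13)/(13*(-12 + 13)))*(-87) = -29 + ((¼)*(1/13)*(1 - 5*169 + 780)/1)*(-87) = -29 + ((¼)*(1/13)*1*(1 - 845 + 780))*(-87) = -29 + ((¼)*(1/13)*1*(-64))*(-87) = -29 - 16/13*(-87) = -29 + 1392/13 = 1015/13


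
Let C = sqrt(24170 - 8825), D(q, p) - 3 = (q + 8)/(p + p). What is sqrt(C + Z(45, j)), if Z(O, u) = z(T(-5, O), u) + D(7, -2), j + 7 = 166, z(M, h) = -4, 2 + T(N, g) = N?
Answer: sqrt(-19 + 12*sqrt(1705))/2 ≈ 10.914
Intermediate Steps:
T(N, g) = -2 + N
j = 159 (j = -7 + 166 = 159)
D(q, p) = 3 + (8 + q)/(2*p) (D(q, p) = 3 + (q + 8)/(p + p) = 3 + (8 + q)/((2*p)) = 3 + (8 + q)*(1/(2*p)) = 3 + (8 + q)/(2*p))
C = 3*sqrt(1705) (C = sqrt(15345) = 3*sqrt(1705) ≈ 123.88)
Z(O, u) = -19/4 (Z(O, u) = -4 + (1/2)*(8 + 7 + 6*(-2))/(-2) = -4 + (1/2)*(-1/2)*(8 + 7 - 12) = -4 + (1/2)*(-1/2)*3 = -4 - 3/4 = -19/4)
sqrt(C + Z(45, j)) = sqrt(3*sqrt(1705) - 19/4) = sqrt(-19/4 + 3*sqrt(1705))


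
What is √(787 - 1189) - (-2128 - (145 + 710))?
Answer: 2983 + I*√402 ≈ 2983.0 + 20.05*I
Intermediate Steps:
√(787 - 1189) - (-2128 - (145 + 710)) = √(-402) - (-2128 - 1*855) = I*√402 - (-2128 - 855) = I*√402 - 1*(-2983) = I*√402 + 2983 = 2983 + I*√402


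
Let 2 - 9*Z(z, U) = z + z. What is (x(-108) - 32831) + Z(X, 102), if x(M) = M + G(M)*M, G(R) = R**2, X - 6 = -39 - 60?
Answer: -11633671/9 ≈ -1.2926e+6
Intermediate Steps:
X = -93 (X = 6 + (-39 - 60) = 6 - 99 = -93)
Z(z, U) = 2/9 - 2*z/9 (Z(z, U) = 2/9 - (z + z)/9 = 2/9 - 2*z/9)
x(M) = M + M**3 (x(M) = M + M**2*M = M + M**3)
(x(-108) - 32831) + Z(X, 102) = ((-108 + (-108)**3) - 32831) + (2/9 - 2/9*(-93)) = ((-108 - 1259712) - 32831) + (2/9 + 62/3) = (-1259820 - 32831) + 188/9 = -1292651 + 188/9 = -11633671/9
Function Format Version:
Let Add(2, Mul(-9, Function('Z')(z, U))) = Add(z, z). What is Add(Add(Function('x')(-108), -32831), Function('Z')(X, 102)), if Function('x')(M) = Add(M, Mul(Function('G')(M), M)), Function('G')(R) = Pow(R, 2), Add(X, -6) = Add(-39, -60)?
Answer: Rational(-11633671, 9) ≈ -1.2926e+6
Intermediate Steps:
X = -93 (X = Add(6, Add(-39, -60)) = Add(6, -99) = -93)
Function('Z')(z, U) = Add(Rational(2, 9), Mul(Rational(-2, 9), z)) (Function('Z')(z, U) = Add(Rational(2, 9), Mul(Rational(-1, 9), Add(z, z))) = Add(Rational(2, 9), Mul(Rational(-1, 9), Mul(2, z))) = Add(Rational(2, 9), Mul(Rational(-2, 9), z)))
Function('x')(M) = Add(M, Pow(M, 3)) (Function('x')(M) = Add(M, Mul(Pow(M, 2), M)) = Add(M, Pow(M, 3)))
Add(Add(Function('x')(-108), -32831), Function('Z')(X, 102)) = Add(Add(Add(-108, Pow(-108, 3)), -32831), Add(Rational(2, 9), Mul(Rational(-2, 9), -93))) = Add(Add(Add(-108, -1259712), -32831), Add(Rational(2, 9), Rational(62, 3))) = Add(Add(-1259820, -32831), Rational(188, 9)) = Add(-1292651, Rational(188, 9)) = Rational(-11633671, 9)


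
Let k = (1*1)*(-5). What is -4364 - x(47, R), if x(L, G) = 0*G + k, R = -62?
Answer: -4359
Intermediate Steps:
k = -5 (k = 1*(-5) = -5)
x(L, G) = -5 (x(L, G) = 0*G - 5 = 0 - 5 = -5)
-4364 - x(47, R) = -4364 - 1*(-5) = -4364 + 5 = -4359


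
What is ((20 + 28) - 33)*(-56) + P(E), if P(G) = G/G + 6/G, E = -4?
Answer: -1681/2 ≈ -840.50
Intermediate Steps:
P(G) = 1 + 6/G
((20 + 28) - 33)*(-56) + P(E) = ((20 + 28) - 33)*(-56) + (6 - 4)/(-4) = (48 - 33)*(-56) - 1/4*2 = 15*(-56) - 1/2 = -840 - 1/2 = -1681/2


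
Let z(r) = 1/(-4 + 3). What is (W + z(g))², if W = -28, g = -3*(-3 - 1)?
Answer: 841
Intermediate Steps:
g = 12 (g = -3*(-4) = 12)
z(r) = -1 (z(r) = 1/(-1) = -1)
(W + z(g))² = (-28 - 1)² = (-29)² = 841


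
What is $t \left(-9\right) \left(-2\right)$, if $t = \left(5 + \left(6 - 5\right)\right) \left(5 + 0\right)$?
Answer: $540$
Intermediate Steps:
$t = 30$ ($t = \left(5 + \left(6 - 5\right)\right) 5 = \left(5 + 1\right) 5 = 6 \cdot 5 = 30$)
$t \left(-9\right) \left(-2\right) = 30 \left(-9\right) \left(-2\right) = \left(-270\right) \left(-2\right) = 540$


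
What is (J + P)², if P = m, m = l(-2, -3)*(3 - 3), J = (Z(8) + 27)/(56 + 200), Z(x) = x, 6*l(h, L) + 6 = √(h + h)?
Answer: 1225/65536 ≈ 0.018692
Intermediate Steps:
l(h, L) = -1 + √2*√h/6 (l(h, L) = -1 + √(h + h)/6 = -1 + √(2*h)/6 = -1 + (√2*√h)/6 = -1 + √2*√h/6)
J = 35/256 (J = (8 + 27)/(56 + 200) = 35/256 ≈ 0.13672)
m = 0 (m = (-1 + √2*√(-2)/6)*(3 - 3) = (-1 + √2*(I*√2)/6)*0 = (-1 + I/3)*0 = 0)
P = 0
(J + P)² = (35/256 + 0)² = (35/256)² = 1225/65536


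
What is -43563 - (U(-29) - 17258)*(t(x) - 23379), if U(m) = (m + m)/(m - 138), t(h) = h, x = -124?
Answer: -67743579105/167 ≈ -4.0565e+8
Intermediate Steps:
U(m) = 2*m/(-138 + m) (U(m) = (2*m)/(-138 + m) = 2*m/(-138 + m))
-43563 - (U(-29) - 17258)*(t(x) - 23379) = -43563 - (2*(-29)/(-138 - 29) - 17258)*(-124 - 23379) = -43563 - (2*(-29)/(-167) - 17258)*(-23503) = -43563 - (2*(-29)*(-1/167) - 17258)*(-23503) = -43563 - (58/167 - 17258)*(-23503) = -43563 - (-2882028)*(-23503)/167 = -43563 - 1*67736304084/167 = -43563 - 67736304084/167 = -67743579105/167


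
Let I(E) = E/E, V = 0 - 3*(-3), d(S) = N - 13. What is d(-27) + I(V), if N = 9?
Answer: -3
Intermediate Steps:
d(S) = -4 (d(S) = 9 - 13 = -4)
V = 9 (V = 0 + 9 = 9)
I(E) = 1
d(-27) + I(V) = -4 + 1 = -3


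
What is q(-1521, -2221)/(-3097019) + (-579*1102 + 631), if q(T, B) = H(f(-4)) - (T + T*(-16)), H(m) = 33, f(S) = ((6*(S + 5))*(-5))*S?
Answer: -1974123507331/3097019 ≈ -6.3743e+5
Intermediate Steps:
f(S) = S*(-150 - 30*S) (f(S) = ((6*(5 + S))*(-5))*S = ((30 + 6*S)*(-5))*S = (-150 - 30*S)*S = S*(-150 - 30*S))
q(T, B) = 33 + 15*T (q(T, B) = 33 - (T + T*(-16)) = 33 - (T - 16*T) = 33 - (-15)*T = 33 + 15*T)
q(-1521, -2221)/(-3097019) + (-579*1102 + 631) = (33 + 15*(-1521))/(-3097019) + (-579*1102 + 631) = (33 - 22815)*(-1/3097019) + (-638058 + 631) = -22782*(-1/3097019) - 637427 = 22782/3097019 - 637427 = -1974123507331/3097019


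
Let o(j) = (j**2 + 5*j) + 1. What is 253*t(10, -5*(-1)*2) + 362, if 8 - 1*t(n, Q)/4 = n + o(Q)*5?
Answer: -765722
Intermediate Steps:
o(j) = 1 + j**2 + 5*j
t(n, Q) = 12 - 100*Q - 20*Q**2 - 4*n (t(n, Q) = 32 - 4*(n + (1 + Q**2 + 5*Q)*5) = 32 - 4*(n + (5 + 5*Q**2 + 25*Q)) = 32 - 4*(5 + n + 5*Q**2 + 25*Q) = 32 + (-20 - 100*Q - 20*Q**2 - 4*n) = 12 - 100*Q - 20*Q**2 - 4*n)
253*t(10, -5*(-1)*2) + 362 = 253*(12 - 100*(-5*(-1))*2 - 20*(-5*(-1)*2)**2 - 4*10) + 362 = 253*(12 - 500*2 - 20*(5*2)**2 - 40) + 362 = 253*(12 - 100*10 - 20*10**2 - 40) + 362 = 253*(12 - 1000 - 20*100 - 40) + 362 = 253*(12 - 1000 - 2000 - 40) + 362 = 253*(-3028) + 362 = -766084 + 362 = -765722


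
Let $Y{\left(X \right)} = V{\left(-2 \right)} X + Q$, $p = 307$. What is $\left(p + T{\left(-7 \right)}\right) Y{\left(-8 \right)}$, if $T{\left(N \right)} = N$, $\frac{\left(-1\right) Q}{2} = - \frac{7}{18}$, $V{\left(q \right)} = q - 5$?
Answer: $\frac{51100}{3} \approx 17033.0$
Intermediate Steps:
$V{\left(q \right)} = -5 + q$
$Q = \frac{7}{9}$ ($Q = - 2 \left(- \frac{7}{18}\right) = - 2 \left(\left(-7\right) \frac{1}{18}\right) = \left(-2\right) \left(- \frac{7}{18}\right) = \frac{7}{9} \approx 0.77778$)
$Y{\left(X \right)} = \frac{7}{9} - 7 X$ ($Y{\left(X \right)} = \left(-5 - 2\right) X + \frac{7}{9} = - 7 X + \frac{7}{9} = \frac{7}{9} - 7 X$)
$\left(p + T{\left(-7 \right)}\right) Y{\left(-8 \right)} = \left(307 - 7\right) \left(\frac{7}{9} - -56\right) = 300 \left(\frac{7}{9} + 56\right) = 300 \cdot \frac{511}{9} = \frac{51100}{3}$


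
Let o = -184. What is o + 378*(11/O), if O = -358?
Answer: -35015/179 ≈ -195.61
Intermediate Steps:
o + 378*(11/O) = -184 + 378*(11/(-358)) = -184 + 378*(11*(-1/358)) = -184 + 378*(-11/358) = -184 - 2079/179 = -35015/179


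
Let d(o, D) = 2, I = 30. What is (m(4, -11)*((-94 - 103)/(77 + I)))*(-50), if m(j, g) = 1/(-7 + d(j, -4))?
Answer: -1970/107 ≈ -18.411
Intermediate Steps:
m(j, g) = -1/5 (m(j, g) = 1/(-7 + 2) = 1/(-5) = -1/5)
(m(4, -11)*((-94 - 103)/(77 + I)))*(-50) = -(-94 - 103)/(5*(77 + 30))*(-50) = -(-197)/(5*107)*(-50) = -1/5*(-197/107)*(-50) = (197/535)*(-50) = -1970/107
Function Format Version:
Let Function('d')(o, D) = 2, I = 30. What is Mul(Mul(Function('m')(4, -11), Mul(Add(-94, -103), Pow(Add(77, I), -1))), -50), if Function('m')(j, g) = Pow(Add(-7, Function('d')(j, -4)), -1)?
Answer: Rational(-1970, 107) ≈ -18.411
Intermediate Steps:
Function('m')(j, g) = Rational(-1, 5) (Function('m')(j, g) = Pow(Add(-7, 2), -1) = Pow(-5, -1) = Rational(-1, 5))
Mul(Mul(Function('m')(4, -11), Mul(Add(-94, -103), Pow(Add(77, I), -1))), -50) = Mul(Mul(Rational(-1, 5), Mul(Add(-94, -103), Pow(Add(77, 30), -1))), -50) = Mul(Mul(Rational(-1, 5), Mul(-197, Pow(107, -1))), -50) = Mul(Mul(Rational(-1, 5), Mul(-197, Rational(1, 107))), -50) = Mul(Mul(Rational(-1, 5), Rational(-197, 107)), -50) = Mul(Rational(197, 535), -50) = Rational(-1970, 107)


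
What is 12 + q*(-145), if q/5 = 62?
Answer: -44938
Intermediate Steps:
q = 310 (q = 5*62 = 310)
12 + q*(-145) = 12 + 310*(-145) = 12 - 44950 = -44938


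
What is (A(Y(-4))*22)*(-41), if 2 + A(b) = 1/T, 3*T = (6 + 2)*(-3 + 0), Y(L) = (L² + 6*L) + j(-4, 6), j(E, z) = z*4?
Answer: 7667/4 ≈ 1916.8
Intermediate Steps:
j(E, z) = 4*z
Y(L) = 24 + L² + 6*L (Y(L) = (L² + 6*L) + 4*6 = (L² + 6*L) + 24 = 24 + L² + 6*L)
T = -8 (T = ((6 + 2)*(-3 + 0))/3 = (8*(-3))/3 = (⅓)*(-24) = -8)
A(b) = -17/8 (A(b) = -2 + 1/(-8) = -2 - ⅛ = -17/8)
(A(Y(-4))*22)*(-41) = -17/8*22*(-41) = -187/4*(-41) = 7667/4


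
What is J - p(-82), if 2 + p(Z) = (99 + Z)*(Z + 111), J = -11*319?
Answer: -4000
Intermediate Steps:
J = -3509
p(Z) = -2 + (99 + Z)*(111 + Z) (p(Z) = -2 + (99 + Z)*(Z + 111) = -2 + (99 + Z)*(111 + Z))
J - p(-82) = -3509 - (10987 + (-82)**2 + 210*(-82)) = -3509 - (10987 + 6724 - 17220) = -3509 - 1*491 = -3509 - 491 = -4000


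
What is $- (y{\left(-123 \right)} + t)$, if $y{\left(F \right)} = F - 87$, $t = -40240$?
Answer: $40450$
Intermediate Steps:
$y{\left(F \right)} = -87 + F$ ($y{\left(F \right)} = F - 87 = -87 + F$)
$- (y{\left(-123 \right)} + t) = - (\left(-87 - 123\right) - 40240) = - (-210 - 40240) = \left(-1\right) \left(-40450\right) = 40450$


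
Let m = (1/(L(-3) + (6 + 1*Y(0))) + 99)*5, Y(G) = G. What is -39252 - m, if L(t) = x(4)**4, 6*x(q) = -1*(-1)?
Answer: -309118899/7777 ≈ -39748.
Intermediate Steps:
x(q) = 1/6 (x(q) = (-1*(-1))/6 = (1/6)*1 = 1/6)
L(t) = 1/1296 (L(t) = (1/6)**4 = 1/1296)
m = 3856095/7777 (m = (1/(1/1296 + (6 + 1*0)) + 99)*5 = (1/(1/1296 + (6 + 0)) + 99)*5 = (1/(1/1296 + 6) + 99)*5 = (1/(7777/1296) + 99)*5 = (1296/7777 + 99)*5 = (771219/7777)*5 = 3856095/7777 ≈ 495.83)
-39252 - m = -39252 - 1*3856095/7777 = -39252 - 3856095/7777 = -309118899/7777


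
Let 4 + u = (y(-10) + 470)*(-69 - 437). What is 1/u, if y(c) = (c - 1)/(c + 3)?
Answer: -7/1670334 ≈ -4.1908e-6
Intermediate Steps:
y(c) = (-1 + c)/(3 + c)
u = -1670334/7 (u = -4 + ((-1 - 10)/(3 - 10) + 470)*(-69 - 437) = -4 + (-11/(-7) + 470)*(-506) = -4 + (-⅐*(-11) + 470)*(-506) = -4 + (11/7 + 470)*(-506) = -4 + (3301/7)*(-506) = -4 - 1670306/7 = -1670334/7 ≈ -2.3862e+5)
1/u = 1/(-1670334/7) = -7/1670334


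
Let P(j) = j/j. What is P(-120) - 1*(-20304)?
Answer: 20305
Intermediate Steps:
P(j) = 1
P(-120) - 1*(-20304) = 1 - 1*(-20304) = 1 + 20304 = 20305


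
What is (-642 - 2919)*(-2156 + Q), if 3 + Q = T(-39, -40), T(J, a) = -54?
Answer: 7880493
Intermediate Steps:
Q = -57 (Q = -3 - 54 = -57)
(-642 - 2919)*(-2156 + Q) = (-642 - 2919)*(-2156 - 57) = -3561*(-2213) = 7880493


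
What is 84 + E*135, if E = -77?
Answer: -10311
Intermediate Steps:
84 + E*135 = 84 - 77*135 = 84 - 10395 = -10311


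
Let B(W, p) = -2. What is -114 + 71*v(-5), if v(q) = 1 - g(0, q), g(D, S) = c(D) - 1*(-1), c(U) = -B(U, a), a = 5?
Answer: -256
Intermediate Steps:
c(U) = 2 (c(U) = -1*(-2) = 2)
g(D, S) = 3 (g(D, S) = 2 - 1*(-1) = 2 + 1 = 3)
v(q) = -2 (v(q) = 1 - 1*3 = 1 - 3 = -2)
-114 + 71*v(-5) = -114 + 71*(-2) = -114 - 142 = -256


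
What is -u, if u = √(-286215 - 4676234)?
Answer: -I*√4962449 ≈ -2227.7*I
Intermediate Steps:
u = I*√4962449 (u = √(-4962449) = I*√4962449 ≈ 2227.7*I)
-u = -I*√4962449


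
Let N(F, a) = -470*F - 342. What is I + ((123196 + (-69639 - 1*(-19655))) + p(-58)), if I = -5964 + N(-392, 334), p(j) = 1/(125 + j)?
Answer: 16826783/67 ≈ 2.5115e+5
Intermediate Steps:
N(F, a) = -342 - 470*F
I = 177934 (I = -5964 + (-342 - 470*(-392)) = -5964 + (-342 + 184240) = -5964 + 183898 = 177934)
I + ((123196 + (-69639 - 1*(-19655))) + p(-58)) = 177934 + ((123196 + (-69639 - 1*(-19655))) + 1/(125 - 58)) = 177934 + ((123196 + (-69639 + 19655)) + 1/67) = 177934 + ((123196 - 49984) + 1/67) = 177934 + (73212 + 1/67) = 177934 + 4905205/67 = 16826783/67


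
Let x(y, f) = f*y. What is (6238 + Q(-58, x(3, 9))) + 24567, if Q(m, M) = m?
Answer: 30747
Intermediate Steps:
(6238 + Q(-58, x(3, 9))) + 24567 = (6238 - 58) + 24567 = 6180 + 24567 = 30747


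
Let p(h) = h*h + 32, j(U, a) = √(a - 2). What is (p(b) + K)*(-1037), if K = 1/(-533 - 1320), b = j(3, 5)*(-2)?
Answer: -4973391/109 ≈ -45627.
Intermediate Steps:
j(U, a) = √(-2 + a)
b = -2*√3 (b = √(-2 + 5)*(-2) = √3*(-2) = -2*√3 ≈ -3.4641)
K = -1/1853 (K = 1/(-1853) = -1/1853 ≈ -0.00053967)
p(h) = 32 + h² (p(h) = h² + 32 = 32 + h²)
(p(b) + K)*(-1037) = ((32 + (-2*√3)²) - 1/1853)*(-1037) = ((32 + 12) - 1/1853)*(-1037) = (44 - 1/1853)*(-1037) = (81531/1853)*(-1037) = -4973391/109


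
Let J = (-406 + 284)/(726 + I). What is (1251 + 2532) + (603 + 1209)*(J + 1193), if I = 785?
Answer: 3271847925/1511 ≈ 2.1654e+6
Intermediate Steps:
J = -122/1511 (J = (-406 + 284)/(726 + 785) = -122/1511 ≈ -0.080741)
(1251 + 2532) + (603 + 1209)*(J + 1193) = (1251 + 2532) + (603 + 1209)*(-122/1511 + 1193) = 3783 + 1812*(1802501/1511) = 3783 + 3266131812/1511 = 3271847925/1511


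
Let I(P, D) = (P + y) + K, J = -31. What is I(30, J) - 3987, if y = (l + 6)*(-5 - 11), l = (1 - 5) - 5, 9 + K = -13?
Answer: -3931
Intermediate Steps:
K = -22 (K = -9 - 13 = -22)
l = -9 (l = -4 - 5 = -9)
y = 48 (y = (-9 + 6)*(-5 - 11) = -3*(-16) = 48)
I(P, D) = 26 + P (I(P, D) = (P + 48) - 22 = (48 + P) - 22 = 26 + P)
I(30, J) - 3987 = (26 + 30) - 3987 = 56 - 3987 = -3931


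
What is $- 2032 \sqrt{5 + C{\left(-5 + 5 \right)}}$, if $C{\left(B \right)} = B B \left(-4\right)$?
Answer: $- 2032 \sqrt{5} \approx -4543.7$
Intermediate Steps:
$C{\left(B \right)} = - 4 B^{2}$ ($C{\left(B \right)} = B^{2} \left(-4\right) = - 4 B^{2}$)
$- 2032 \sqrt{5 + C{\left(-5 + 5 \right)}} = - 2032 \sqrt{5 - 4 \left(-5 + 5\right)^{2}} = - 2032 \sqrt{5 - 4 \cdot 0^{2}} = - 2032 \sqrt{5 - 0} = - 2032 \sqrt{5 + 0} = - 2032 \sqrt{5}$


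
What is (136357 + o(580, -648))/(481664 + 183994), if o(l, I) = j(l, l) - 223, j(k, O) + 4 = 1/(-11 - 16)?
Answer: 3675509/17972766 ≈ 0.20450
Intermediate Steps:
j(k, O) = -109/27 (j(k, O) = -4 + 1/(-11 - 16) = -4 + 1/(-27) = -4 - 1/27 = -109/27)
o(l, I) = -6130/27 (o(l, I) = -109/27 - 223 = -6130/27)
(136357 + o(580, -648))/(481664 + 183994) = (136357 - 6130/27)/(481664 + 183994) = (3675509/27)/665658 = (3675509/27)*(1/665658) = 3675509/17972766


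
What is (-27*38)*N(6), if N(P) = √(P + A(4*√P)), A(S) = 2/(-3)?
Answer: -1368*√3 ≈ -2369.4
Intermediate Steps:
A(S) = -⅔ (A(S) = 2*(-⅓) = -⅔)
N(P) = √(-⅔ + P) (N(P) = √(P - ⅔) = √(-⅔ + P))
(-27*38)*N(6) = (-27*38)*(√(-6 + 9*6)/3) = -342*√(-6 + 54) = -342*√48 = -342*4*√3 = -1368*√3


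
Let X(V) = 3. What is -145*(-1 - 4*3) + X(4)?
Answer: 1888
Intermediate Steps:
-145*(-1 - 4*3) + X(4) = -145*(-1 - 4*3) + 3 = -145*(-1 - 12) + 3 = -145*(-13) + 3 = 1885 + 3 = 1888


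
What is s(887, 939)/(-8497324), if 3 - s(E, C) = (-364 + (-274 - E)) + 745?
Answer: -783/8497324 ≈ -9.2147e-5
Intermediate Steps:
s(E, C) = -104 + E (s(E, C) = 3 - ((-364 + (-274 - E)) + 745) = 3 - ((-638 - E) + 745) = 3 - (107 - E) = 3 + (-107 + E) = -104 + E)
s(887, 939)/(-8497324) = (-104 + 887)/(-8497324) = 783*(-1/8497324) = -783/8497324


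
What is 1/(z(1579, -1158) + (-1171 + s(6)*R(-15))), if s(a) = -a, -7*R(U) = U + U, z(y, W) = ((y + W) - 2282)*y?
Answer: -7/20578010 ≈ -3.4017e-7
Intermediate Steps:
z(y, W) = y*(-2282 + W + y) (z(y, W) = ((W + y) - 2282)*y = (-2282 + W + y)*y = y*(-2282 + W + y))
R(U) = -2*U/7 (R(U) = -(U + U)/7 = -2*U/7)
1/(z(1579, -1158) + (-1171 + s(6)*R(-15))) = 1/(1579*(-2282 - 1158 + 1579) + (-1171 + (-1*6)*(-2/7*(-15)))) = 1/(1579*(-1861) + (-1171 - 6*30/7)) = 1/(-2938519 + (-1171 - 180/7)) = 1/(-2938519 - 8377/7) = 1/(-20578010/7) = -7/20578010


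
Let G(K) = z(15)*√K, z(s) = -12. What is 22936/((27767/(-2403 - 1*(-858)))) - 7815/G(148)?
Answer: -35436120/27767 + 2605*√37/296 ≈ -1222.7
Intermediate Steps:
G(K) = -12*√K
22936/((27767/(-2403 - 1*(-858)))) - 7815/G(148) = 22936/((27767/(-2403 - 1*(-858)))) - 7815*(-√37/888) = 22936/((27767/(-2403 + 858))) - 7815*(-√37/888) = 22936/((27767/(-1545))) - 7815*(-√37/888) = 22936/((27767*(-1/1545))) - (-2605)*√37/296 = 22936/(-27767/1545) + 2605*√37/296 = 22936*(-1545/27767) + 2605*√37/296 = -35436120/27767 + 2605*√37/296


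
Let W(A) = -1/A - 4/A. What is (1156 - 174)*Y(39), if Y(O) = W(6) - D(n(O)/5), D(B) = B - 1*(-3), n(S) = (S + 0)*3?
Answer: -401147/15 ≈ -26743.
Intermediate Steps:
n(S) = 3*S (n(S) = S*3 = 3*S)
D(B) = 3 + B (D(B) = B + 3 = 3 + B)
W(A) = -5/A
Y(O) = -23/6 - 3*O/5 (Y(O) = -5/6 - (3 + (3*O)/5) = -5*⅙ - (3 + (3*O)*(⅕)) = -⅚ - (3 + 3*O/5) = -⅚ + (-3 - 3*O/5) = -23/6 - 3*O/5)
(1156 - 174)*Y(39) = (1156 - 174)*(-23/6 - ⅗*39) = 982*(-23/6 - 117/5) = 982*(-817/30) = -401147/15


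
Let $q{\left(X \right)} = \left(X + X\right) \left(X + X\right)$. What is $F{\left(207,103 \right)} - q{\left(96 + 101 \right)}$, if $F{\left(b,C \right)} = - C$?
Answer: $-155339$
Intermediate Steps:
$q{\left(X \right)} = 4 X^{2}$ ($q{\left(X \right)} = 2 X 2 X = 4 X^{2}$)
$F{\left(207,103 \right)} - q{\left(96 + 101 \right)} = \left(-1\right) 103 - 4 \left(96 + 101\right)^{2} = -103 - 4 \cdot 197^{2} = -103 - 4 \cdot 38809 = -103 - 155236 = -155339$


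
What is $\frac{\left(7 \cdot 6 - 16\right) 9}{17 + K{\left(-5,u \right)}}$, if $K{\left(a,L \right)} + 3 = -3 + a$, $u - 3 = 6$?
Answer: $39$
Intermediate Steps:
$u = 9$ ($u = 3 + 6 = 9$)
$K{\left(a,L \right)} = -6 + a$ ($K{\left(a,L \right)} = -3 + \left(-3 + a\right) = -6 + a$)
$\frac{\left(7 \cdot 6 - 16\right) 9}{17 + K{\left(-5,u \right)}} = \frac{\left(7 \cdot 6 - 16\right) 9}{17 - 11} = \frac{\left(42 - 16\right) 9}{17 - 11} = \frac{26 \cdot 9}{6} = 234 \cdot \frac{1}{6} = 39$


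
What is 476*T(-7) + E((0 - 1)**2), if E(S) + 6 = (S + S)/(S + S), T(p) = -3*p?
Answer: 9991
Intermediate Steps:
E(S) = -5 (E(S) = -6 + (S + S)/(S + S) = -6 + (2*S)/((2*S)) = -6 + (2*S)*(1/(2*S)) = -6 + 1 = -5)
476*T(-7) + E((0 - 1)**2) = 476*(-3*(-7)) - 5 = 476*21 - 5 = 9996 - 5 = 9991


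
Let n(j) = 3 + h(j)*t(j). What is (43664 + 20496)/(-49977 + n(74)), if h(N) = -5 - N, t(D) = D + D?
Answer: -32080/30833 ≈ -1.0404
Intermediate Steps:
t(D) = 2*D
n(j) = 3 + 2*j*(-5 - j) (n(j) = 3 + (-5 - j)*(2*j) = 3 + 2*j*(-5 - j))
(43664 + 20496)/(-49977 + n(74)) = (43664 + 20496)/(-49977 + (3 - 2*74*(5 + 74))) = 64160/(-49977 + (3 - 2*74*79)) = 64160/(-49977 + (3 - 11692)) = 64160/(-49977 - 11689) = 64160/(-61666) = 64160*(-1/61666) = -32080/30833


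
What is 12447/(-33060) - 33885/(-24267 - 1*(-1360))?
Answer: 278371557/252435140 ≈ 1.1027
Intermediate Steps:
12447/(-33060) - 33885/(-24267 - 1*(-1360)) = 12447*(-1/33060) - 33885/(-24267 + 1360) = -4149/11020 - 33885/(-22907) = -4149/11020 - 33885*(-1/22907) = -4149/11020 + 33885/22907 = 278371557/252435140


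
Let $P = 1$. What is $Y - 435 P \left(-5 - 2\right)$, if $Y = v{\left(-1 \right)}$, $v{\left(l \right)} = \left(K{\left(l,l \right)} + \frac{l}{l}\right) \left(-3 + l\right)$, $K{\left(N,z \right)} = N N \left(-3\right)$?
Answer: $3053$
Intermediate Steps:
$K{\left(N,z \right)} = - 3 N^{2}$ ($K{\left(N,z \right)} = N^{2} \left(-3\right) = - 3 N^{2}$)
$v{\left(l \right)} = \left(1 - 3 l^{2}\right) \left(-3 + l\right)$ ($v{\left(l \right)} = \left(- 3 l^{2} + \frac{l}{l}\right) \left(-3 + l\right) = \left(- 3 l^{2} + 1\right) \left(-3 + l\right) = \left(1 - 3 l^{2}\right) \left(-3 + l\right)$)
$Y = 8$ ($Y = -3 - 1 - 3 \left(-1\right)^{3} + 9 \left(-1\right)^{2} = -3 - 1 - -3 + 9 \cdot 1 = -3 - 1 + 3 + 9 = 8$)
$Y - 435 P \left(-5 - 2\right) = 8 - 435 \cdot 1 \left(-5 - 2\right) = 8 - 435 \cdot 1 \left(-7\right) = 8 - -3045 = 8 + 3045 = 3053$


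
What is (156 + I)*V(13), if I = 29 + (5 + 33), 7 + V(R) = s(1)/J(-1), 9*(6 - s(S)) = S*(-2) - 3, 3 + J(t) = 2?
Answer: -27206/9 ≈ -3022.9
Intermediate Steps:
J(t) = -1 (J(t) = -3 + 2 = -1)
s(S) = 19/3 + 2*S/9 (s(S) = 6 - (S*(-2) - 3)/9 = 6 - (-2*S - 3)/9 = 6 - (-3 - 2*S)/9 = 6 + (⅓ + 2*S/9) = 19/3 + 2*S/9)
V(R) = -122/9 (V(R) = -7 + (19/3 + (2/9)*1)/(-1) = -7 + (19/3 + 2/9)*(-1) = -7 + (59/9)*(-1) = -7 - 59/9 = -122/9)
I = 67 (I = 29 + 38 = 67)
(156 + I)*V(13) = (156 + 67)*(-122/9) = 223*(-122/9) = -27206/9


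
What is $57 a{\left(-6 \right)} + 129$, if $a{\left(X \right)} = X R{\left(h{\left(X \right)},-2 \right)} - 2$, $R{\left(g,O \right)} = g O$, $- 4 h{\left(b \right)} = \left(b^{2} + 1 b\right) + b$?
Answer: $-4089$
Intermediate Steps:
$h{\left(b \right)} = - \frac{b}{2} - \frac{b^{2}}{4}$ ($h{\left(b \right)} = - \frac{\left(b^{2} + 1 b\right) + b}{4} = - \frac{\left(b^{2} + b\right) + b}{4} = - \frac{\left(b + b^{2}\right) + b}{4} = - \frac{b^{2} + 2 b}{4} = - \frac{b}{2} - \frac{b^{2}}{4}$)
$R{\left(g,O \right)} = O g$
$a{\left(X \right)} = -2 + \frac{X^{2} \left(2 + X\right)}{2}$ ($a{\left(X \right)} = X \left(- 2 \left(- \frac{X \left(2 + X\right)}{4}\right)\right) - 2 = X \frac{X \left(2 + X\right)}{2} - 2 = \frac{X^{2} \left(2 + X\right)}{2} - 2 = -2 + \frac{X^{2} \left(2 + X\right)}{2}$)
$57 a{\left(-6 \right)} + 129 = 57 \left(-2 + \frac{\left(-6\right)^{2} \left(2 - 6\right)}{2}\right) + 129 = 57 \left(-2 + \frac{1}{2} \cdot 36 \left(-4\right)\right) + 129 = 57 \left(-2 - 72\right) + 129 = 57 \left(-74\right) + 129 = -4218 + 129 = -4089$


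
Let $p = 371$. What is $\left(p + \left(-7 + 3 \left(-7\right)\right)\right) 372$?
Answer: $127596$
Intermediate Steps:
$\left(p + \left(-7 + 3 \left(-7\right)\right)\right) 372 = \left(371 + \left(-7 + 3 \left(-7\right)\right)\right) 372 = \left(371 - 28\right) 372 = 343 \cdot 372 = 127596$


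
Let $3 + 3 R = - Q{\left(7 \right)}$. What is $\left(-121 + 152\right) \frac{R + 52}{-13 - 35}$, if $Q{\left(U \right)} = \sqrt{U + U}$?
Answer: $- \frac{527}{16} + \frac{31 \sqrt{14}}{144} \approx -32.132$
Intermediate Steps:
$Q{\left(U \right)} = \sqrt{2} \sqrt{U}$ ($Q{\left(U \right)} = \sqrt{2 U} = \sqrt{2} \sqrt{U}$)
$R = -1 - \frac{\sqrt{14}}{3}$ ($R = -1 + \frac{\left(-1\right) \sqrt{2} \sqrt{7}}{3} = -1 + \frac{\left(-1\right) \sqrt{14}}{3} = -1 - \frac{\sqrt{14}}{3} \approx -2.2472$)
$\left(-121 + 152\right) \frac{R + 52}{-13 - 35} = \left(-121 + 152\right) \frac{\left(-1 - \frac{\sqrt{14}}{3}\right) + 52}{-13 - 35} = 31 \frac{51 - \frac{\sqrt{14}}{3}}{-48} = 31 \left(51 - \frac{\sqrt{14}}{3}\right) \left(- \frac{1}{48}\right) = 31 \left(- \frac{17}{16} + \frac{\sqrt{14}}{144}\right) = - \frac{527}{16} + \frac{31 \sqrt{14}}{144}$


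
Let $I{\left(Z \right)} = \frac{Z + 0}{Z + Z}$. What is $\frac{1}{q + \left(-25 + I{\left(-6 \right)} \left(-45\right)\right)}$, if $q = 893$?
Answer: $\frac{2}{1691} \approx 0.0011827$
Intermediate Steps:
$I{\left(Z \right)} = \frac{1}{2}$ ($I{\left(Z \right)} = \frac{Z}{2 Z} = Z \frac{1}{2 Z} = \frac{1}{2}$)
$\frac{1}{q + \left(-25 + I{\left(-6 \right)} \left(-45\right)\right)} = \frac{1}{893 + \left(-25 + \frac{1}{2} \left(-45\right)\right)} = \frac{1}{893 - \frac{95}{2}} = \frac{1}{\frac{1691}{2}} = \frac{2}{1691}$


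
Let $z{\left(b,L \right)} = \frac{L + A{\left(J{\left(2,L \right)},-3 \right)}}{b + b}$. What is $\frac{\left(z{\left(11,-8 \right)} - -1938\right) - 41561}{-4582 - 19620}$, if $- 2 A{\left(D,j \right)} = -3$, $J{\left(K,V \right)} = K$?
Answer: $\frac{1743425}{1064888} \approx 1.6372$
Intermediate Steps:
$A{\left(D,j \right)} = \frac{3}{2}$ ($A{\left(D,j \right)} = \left(- \frac{1}{2}\right) \left(-3\right) = \frac{3}{2}$)
$z{\left(b,L \right)} = \frac{\frac{3}{2} + L}{2 b}$ ($z{\left(b,L \right)} = \frac{L + \frac{3}{2}}{b + b} = \frac{\frac{3}{2} + L}{2 b}$)
$\frac{\left(z{\left(11,-8 \right)} - -1938\right) - 41561}{-4582 - 19620} = \frac{\left(\frac{3 + 2 \left(-8\right)}{4 \cdot 11} - -1938\right) - 41561}{-4582 - 19620} = \frac{\left(\frac{1}{4} \cdot \frac{1}{11} \left(3 - 16\right) + 1938\right) - 41561}{-24202} = \left(\left(\frac{1}{4} \cdot \frac{1}{11} \left(-13\right) + 1938\right) - 41561\right) \left(- \frac{1}{24202}\right) = \left(\left(- \frac{13}{44} + 1938\right) - 41561\right) \left(- \frac{1}{24202}\right) = \left(\frac{85259}{44} - 41561\right) \left(- \frac{1}{24202}\right) = \left(- \frac{1743425}{44}\right) \left(- \frac{1}{24202}\right) = \frac{1743425}{1064888}$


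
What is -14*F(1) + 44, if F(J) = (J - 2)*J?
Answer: 58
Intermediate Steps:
F(J) = J*(-2 + J) (F(J) = (-2 + J)*J = J*(-2 + J))
-14*F(1) + 44 = -14*(-2 + 1) + 44 = -14*(-1) + 44 = 14 + 44 = 58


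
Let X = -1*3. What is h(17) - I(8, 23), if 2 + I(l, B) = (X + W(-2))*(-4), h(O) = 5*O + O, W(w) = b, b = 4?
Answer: 108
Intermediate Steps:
W(w) = 4
h(O) = 6*O
X = -3
I(l, B) = -6 (I(l, B) = -2 + (-3 + 4)*(-4) = -2 + 1*(-4) = -2 - 4 = -6)
h(17) - I(8, 23) = 6*17 - 1*(-6) = 102 + 6 = 108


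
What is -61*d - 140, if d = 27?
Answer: -1787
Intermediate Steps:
-61*d - 140 = -61*27 - 140 = -1647 - 140 = -1787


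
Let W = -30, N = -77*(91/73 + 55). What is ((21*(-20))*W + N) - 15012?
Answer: -492238/73 ≈ -6743.0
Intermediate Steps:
N = -316162/73 (N = -77*(91*(1/73) + 55) = -77*(91/73 + 55) = -77*4106/73 = -316162/73 ≈ -4331.0)
((21*(-20))*W + N) - 15012 = ((21*(-20))*(-30) - 316162/73) - 15012 = (-420*(-30) - 316162/73) - 15012 = (12600 - 316162/73) - 15012 = 603638/73 - 15012 = -492238/73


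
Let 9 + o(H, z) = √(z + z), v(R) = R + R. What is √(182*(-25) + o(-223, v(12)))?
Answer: √(-4559 + 4*√3) ≈ 67.469*I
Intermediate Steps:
v(R) = 2*R
o(H, z) = -9 + √2*√z (o(H, z) = -9 + √(z + z) = -9 + √(2*z) = -9 + √2*√z)
√(182*(-25) + o(-223, v(12))) = √(182*(-25) + (-9 + √2*√(2*12))) = √(-4550 + (-9 + √2*√24)) = √(-4550 + (-9 + √2*(2*√6))) = √(-4550 + (-9 + 4*√3)) = √(-4559 + 4*√3)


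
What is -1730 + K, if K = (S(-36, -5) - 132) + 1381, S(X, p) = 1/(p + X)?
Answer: -19722/41 ≈ -481.02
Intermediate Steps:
S(X, p) = 1/(X + p)
K = 51208/41 (K = (1/(-36 - 5) - 132) + 1381 = (1/(-41) - 132) + 1381 = (-1/41 - 132) + 1381 = -5413/41 + 1381 = 51208/41 ≈ 1249.0)
-1730 + K = -1730 + 51208/41 = -19722/41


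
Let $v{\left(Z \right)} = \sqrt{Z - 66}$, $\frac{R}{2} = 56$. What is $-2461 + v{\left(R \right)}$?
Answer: $-2461 + \sqrt{46} \approx -2454.2$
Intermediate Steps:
$R = 112$ ($R = 2 \cdot 56 = 112$)
$v{\left(Z \right)} = \sqrt{-66 + Z}$
$-2461 + v{\left(R \right)} = -2461 + \sqrt{-66 + 112} = -2461 + \sqrt{46}$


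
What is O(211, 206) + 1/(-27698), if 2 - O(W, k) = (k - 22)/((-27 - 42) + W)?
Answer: 1384829/1966558 ≈ 0.70419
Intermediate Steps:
O(W, k) = 2 - (-22 + k)/(-69 + W) (O(W, k) = 2 - (k - 22)/((-27 - 42) + W) = 2 - (-22 + k)/(-69 + W))
O(211, 206) + 1/(-27698) = (-116 - 1*206 + 2*211)/(-69 + 211) + 1/(-27698) = (-116 - 206 + 422)/142 - 1/27698 = (1/142)*100 - 1/27698 = 50/71 - 1/27698 = 1384829/1966558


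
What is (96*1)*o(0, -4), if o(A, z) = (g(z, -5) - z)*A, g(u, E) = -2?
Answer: 0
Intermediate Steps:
o(A, z) = A*(-2 - z) (o(A, z) = (-2 - z)*A = A*(-2 - z))
(96*1)*o(0, -4) = (96*1)*(-1*0*(2 - 4)) = 96*(-1*0*(-2)) = 96*0 = 0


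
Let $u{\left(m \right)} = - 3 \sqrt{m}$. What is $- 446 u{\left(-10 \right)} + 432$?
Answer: $432 + 1338 i \sqrt{10} \approx 432.0 + 4231.1 i$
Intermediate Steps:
$- 446 u{\left(-10 \right)} + 432 = - 446 \left(- 3 \sqrt{-10}\right) + 432 = - 446 \left(- 3 i \sqrt{10}\right) + 432 = 1338 i \sqrt{10} + 432 = 432 + 1338 i \sqrt{10}$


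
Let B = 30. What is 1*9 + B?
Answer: 39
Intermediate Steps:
1*9 + B = 1*9 + 30 = 9 + 30 = 39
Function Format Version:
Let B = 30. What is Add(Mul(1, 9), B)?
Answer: 39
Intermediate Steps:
Add(Mul(1, 9), B) = Add(Mul(1, 9), 30) = Add(9, 30) = 39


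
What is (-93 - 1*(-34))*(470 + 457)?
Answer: -54693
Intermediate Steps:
(-93 - 1*(-34))*(470 + 457) = (-93 + 34)*927 = -59*927 = -54693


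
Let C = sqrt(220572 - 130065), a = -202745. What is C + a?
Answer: -202745 + sqrt(90507) ≈ -2.0244e+5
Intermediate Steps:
C = sqrt(90507) ≈ 300.84
C + a = sqrt(90507) - 202745 = -202745 + sqrt(90507)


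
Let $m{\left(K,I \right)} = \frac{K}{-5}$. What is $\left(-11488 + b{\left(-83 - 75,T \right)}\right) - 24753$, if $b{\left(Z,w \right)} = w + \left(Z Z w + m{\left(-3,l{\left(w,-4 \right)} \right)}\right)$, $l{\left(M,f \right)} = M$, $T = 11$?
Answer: $\frac{1191873}{5} \approx 2.3837 \cdot 10^{5}$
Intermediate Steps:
$m{\left(K,I \right)} = - \frac{K}{5}$ ($m{\left(K,I \right)} = K \left(- \frac{1}{5}\right) = - \frac{K}{5}$)
$b{\left(Z,w \right)} = \frac{3}{5} + w + w Z^{2}$ ($b{\left(Z,w \right)} = w + \left(Z Z w - - \frac{3}{5}\right) = w + \left(Z^{2} w + \frac{3}{5}\right) = w + \left(w Z^{2} + \frac{3}{5}\right) = w + \left(\frac{3}{5} + w Z^{2}\right) = \frac{3}{5} + w + w Z^{2}$)
$\left(-11488 + b{\left(-83 - 75,T \right)}\right) - 24753 = \left(-11488 + \left(\frac{3}{5} + 11 + 11 \left(-83 - 75\right)^{2}\right)\right) - 24753 = \left(-11488 + \left(\frac{3}{5} + 11 + 11 \left(-158\right)^{2}\right)\right) - 24753 = \left(-11488 + \left(\frac{3}{5} + 11 + 11 \cdot 24964\right)\right) - 24753 = \left(-11488 + \left(\frac{3}{5} + 11 + 274604\right)\right) - 24753 = \left(-11488 + \frac{1373078}{5}\right) - 24753 = \frac{1315638}{5} - 24753 = \frac{1191873}{5}$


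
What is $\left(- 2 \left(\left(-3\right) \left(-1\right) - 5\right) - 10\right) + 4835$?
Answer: $4829$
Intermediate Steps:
$\left(- 2 \left(\left(-3\right) \left(-1\right) - 5\right) - 10\right) + 4835 = \left(- 2 \left(3 - 5\right) - 10\right) + 4835 = \left(\left(-2\right) \left(-2\right) - 10\right) + 4835 = \left(4 - 10\right) + 4835 = -6 + 4835 = 4829$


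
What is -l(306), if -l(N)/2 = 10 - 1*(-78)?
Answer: 176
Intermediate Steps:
l(N) = -176 (l(N) = -2*(10 - 1*(-78)) = -2*(10 + 78) = -2*88 = -176)
-l(306) = -1*(-176) = 176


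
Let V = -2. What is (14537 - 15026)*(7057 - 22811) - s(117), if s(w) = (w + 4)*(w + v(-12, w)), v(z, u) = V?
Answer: 7689791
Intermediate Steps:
v(z, u) = -2
s(w) = (-2 + w)*(4 + w) (s(w) = (w + 4)*(w - 2) = (4 + w)*(-2 + w) = (-2 + w)*(4 + w))
(14537 - 15026)*(7057 - 22811) - s(117) = (14537 - 15026)*(7057 - 22811) - (-8 + 117² + 2*117) = -489*(-15754) - (-8 + 13689 + 234) = 7703706 - 1*13915 = 7703706 - 13915 = 7689791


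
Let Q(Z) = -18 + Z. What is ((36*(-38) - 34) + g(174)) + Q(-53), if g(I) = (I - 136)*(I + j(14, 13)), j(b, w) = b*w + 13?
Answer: 12549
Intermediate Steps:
j(b, w) = 13 + b*w
g(I) = (-136 + I)*(195 + I) (g(I) = (I - 136)*(I + (13 + 14*13)) = (-136 + I)*(I + (13 + 182)) = (-136 + I)*(I + 195) = (-136 + I)*(195 + I))
((36*(-38) - 34) + g(174)) + Q(-53) = ((36*(-38) - 34) + (-26520 + 174² + 59*174)) + (-18 - 53) = ((-1368 - 34) + (-26520 + 30276 + 10266)) - 71 = (-1402 + 14022) - 71 = 12620 - 71 = 12549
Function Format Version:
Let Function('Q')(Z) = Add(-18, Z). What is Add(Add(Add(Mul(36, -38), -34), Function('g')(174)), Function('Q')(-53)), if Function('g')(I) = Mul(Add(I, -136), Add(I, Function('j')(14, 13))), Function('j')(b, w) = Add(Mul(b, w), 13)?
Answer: 12549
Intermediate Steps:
Function('j')(b, w) = Add(13, Mul(b, w))
Function('g')(I) = Mul(Add(-136, I), Add(195, I)) (Function('g')(I) = Mul(Add(I, -136), Add(I, Add(13, Mul(14, 13)))) = Mul(Add(-136, I), Add(I, Add(13, 182))) = Mul(Add(-136, I), Add(I, 195)) = Mul(Add(-136, I), Add(195, I)))
Add(Add(Add(Mul(36, -38), -34), Function('g')(174)), Function('Q')(-53)) = Add(Add(Add(Mul(36, -38), -34), Add(-26520, Pow(174, 2), Mul(59, 174))), Add(-18, -53)) = Add(Add(Add(-1368, -34), Add(-26520, 30276, 10266)), -71) = Add(Add(-1402, 14022), -71) = Add(12620, -71) = 12549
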